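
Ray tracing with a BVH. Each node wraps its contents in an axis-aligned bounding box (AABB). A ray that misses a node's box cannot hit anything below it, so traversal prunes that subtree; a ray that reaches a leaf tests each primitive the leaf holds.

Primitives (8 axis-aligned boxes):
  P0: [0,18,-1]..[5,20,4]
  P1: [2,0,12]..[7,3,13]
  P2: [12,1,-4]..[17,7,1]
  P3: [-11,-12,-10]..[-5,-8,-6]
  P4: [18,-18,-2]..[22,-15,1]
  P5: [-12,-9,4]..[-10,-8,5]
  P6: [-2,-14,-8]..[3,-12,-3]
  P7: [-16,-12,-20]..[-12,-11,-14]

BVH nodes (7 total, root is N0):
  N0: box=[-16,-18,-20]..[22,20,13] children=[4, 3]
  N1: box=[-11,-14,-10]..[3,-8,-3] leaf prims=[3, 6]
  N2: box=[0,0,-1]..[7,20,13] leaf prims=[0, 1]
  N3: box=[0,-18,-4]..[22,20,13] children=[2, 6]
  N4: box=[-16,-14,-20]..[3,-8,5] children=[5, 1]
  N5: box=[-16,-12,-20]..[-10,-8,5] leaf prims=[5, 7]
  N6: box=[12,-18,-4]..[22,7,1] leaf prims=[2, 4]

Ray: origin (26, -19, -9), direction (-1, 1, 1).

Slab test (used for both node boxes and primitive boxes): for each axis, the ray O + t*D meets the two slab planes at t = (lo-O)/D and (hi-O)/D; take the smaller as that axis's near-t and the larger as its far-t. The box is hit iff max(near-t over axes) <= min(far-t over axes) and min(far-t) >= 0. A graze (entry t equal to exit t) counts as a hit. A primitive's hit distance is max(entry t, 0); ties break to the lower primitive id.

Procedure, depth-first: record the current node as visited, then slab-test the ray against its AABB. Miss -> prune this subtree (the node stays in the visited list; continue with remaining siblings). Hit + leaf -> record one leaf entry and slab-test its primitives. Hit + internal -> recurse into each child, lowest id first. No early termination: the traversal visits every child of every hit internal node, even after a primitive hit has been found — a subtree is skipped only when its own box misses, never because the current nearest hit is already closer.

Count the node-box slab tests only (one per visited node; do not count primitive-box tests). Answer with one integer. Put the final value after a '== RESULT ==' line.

Traverse from the root:
N0 x:[4,42] y:[1,39] z:[-11,22] -> hit [4,22], descend [3, 4]
  N3 x:[4,26] y:[1,39] z:[5,22] -> hit [5,22], descend [2, 6]
    N2 x:[19,26] y:[19,39] z:[8,22] -> hit [19,22] leaf, test {P0(miss), P1@t=21}
    N6 x:[4,14] y:[1,26] z:[5,10] -> hit [5,10] leaf, test {P2(miss), P4(miss)}
  N4 x:[23,42] y:[5,11] z:[-11,14] -> miss, prune

Summary -> nodes [0, 3, 2, 6, 4]; box-tests=5; leaf-entries=2; first=P1

== RESULT ==
5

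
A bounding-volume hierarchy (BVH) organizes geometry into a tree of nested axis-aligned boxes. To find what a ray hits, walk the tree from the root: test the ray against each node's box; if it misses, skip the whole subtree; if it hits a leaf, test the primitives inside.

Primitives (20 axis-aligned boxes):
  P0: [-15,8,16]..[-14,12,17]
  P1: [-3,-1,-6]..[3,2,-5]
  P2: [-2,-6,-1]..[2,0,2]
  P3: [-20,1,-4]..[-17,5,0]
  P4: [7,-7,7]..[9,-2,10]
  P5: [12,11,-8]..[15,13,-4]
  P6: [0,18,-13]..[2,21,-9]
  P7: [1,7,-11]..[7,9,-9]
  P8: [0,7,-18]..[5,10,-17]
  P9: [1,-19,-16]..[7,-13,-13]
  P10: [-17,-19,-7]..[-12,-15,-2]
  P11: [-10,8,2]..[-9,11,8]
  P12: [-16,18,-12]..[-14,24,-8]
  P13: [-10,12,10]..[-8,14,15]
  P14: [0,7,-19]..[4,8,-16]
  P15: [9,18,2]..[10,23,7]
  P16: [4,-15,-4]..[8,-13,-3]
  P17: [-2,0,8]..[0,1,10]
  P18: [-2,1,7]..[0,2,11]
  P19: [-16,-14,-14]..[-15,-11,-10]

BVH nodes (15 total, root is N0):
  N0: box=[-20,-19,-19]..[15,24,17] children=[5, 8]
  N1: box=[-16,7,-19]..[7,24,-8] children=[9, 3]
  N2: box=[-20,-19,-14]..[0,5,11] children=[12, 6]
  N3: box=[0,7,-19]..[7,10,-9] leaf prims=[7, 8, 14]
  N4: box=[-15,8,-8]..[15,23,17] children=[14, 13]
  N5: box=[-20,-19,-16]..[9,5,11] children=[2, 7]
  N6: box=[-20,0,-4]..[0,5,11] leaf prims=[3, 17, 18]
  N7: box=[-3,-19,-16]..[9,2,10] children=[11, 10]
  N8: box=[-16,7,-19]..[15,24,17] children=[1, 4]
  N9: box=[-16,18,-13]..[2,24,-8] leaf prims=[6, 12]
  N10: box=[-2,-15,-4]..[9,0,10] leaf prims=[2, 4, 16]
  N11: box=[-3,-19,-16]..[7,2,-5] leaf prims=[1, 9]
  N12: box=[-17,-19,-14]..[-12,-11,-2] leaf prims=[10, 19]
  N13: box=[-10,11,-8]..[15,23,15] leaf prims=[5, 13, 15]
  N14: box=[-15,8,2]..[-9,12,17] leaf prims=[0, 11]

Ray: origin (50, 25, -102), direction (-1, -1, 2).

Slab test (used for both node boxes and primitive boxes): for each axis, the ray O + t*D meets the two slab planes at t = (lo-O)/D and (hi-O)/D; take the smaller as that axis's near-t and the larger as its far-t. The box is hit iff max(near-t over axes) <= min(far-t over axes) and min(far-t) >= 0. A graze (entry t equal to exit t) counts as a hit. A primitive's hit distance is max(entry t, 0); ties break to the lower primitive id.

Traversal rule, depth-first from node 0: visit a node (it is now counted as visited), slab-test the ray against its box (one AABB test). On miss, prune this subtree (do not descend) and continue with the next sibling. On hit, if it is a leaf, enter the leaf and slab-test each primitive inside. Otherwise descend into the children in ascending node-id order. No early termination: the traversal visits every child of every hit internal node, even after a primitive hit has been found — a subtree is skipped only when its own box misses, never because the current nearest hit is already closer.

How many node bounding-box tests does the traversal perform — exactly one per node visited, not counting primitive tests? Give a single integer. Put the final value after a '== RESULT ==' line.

Traverse from the root:
N0 x:[35,70] y:[1,44] z:[83/2,119/2] -> hit [83/2,44], descend [5, 8]
  N5 x:[41,70] y:[20,44] z:[43,113/2] -> hit [43,44], descend [2, 7]
    N2 x:[50,70] y:[20,44] z:[44,113/2] -> miss, prune
    N7 x:[41,53] y:[23,44] z:[43,56] -> hit [43,44], descend [10, 11]
      N10 x:[41,52] y:[25,40] z:[49,56] -> miss, prune
      N11 x:[43,53] y:[23,44] z:[43,97/2] -> hit [43,44] leaf, test {P1(miss), P9@t=43}
  N8 x:[35,66] y:[1,18] z:[83/2,119/2] -> miss, prune

Summary -> nodes [0, 5, 2, 7, 10, 11, 8]; box-tests=7; leaf-entries=1; first=P9

== RESULT ==
7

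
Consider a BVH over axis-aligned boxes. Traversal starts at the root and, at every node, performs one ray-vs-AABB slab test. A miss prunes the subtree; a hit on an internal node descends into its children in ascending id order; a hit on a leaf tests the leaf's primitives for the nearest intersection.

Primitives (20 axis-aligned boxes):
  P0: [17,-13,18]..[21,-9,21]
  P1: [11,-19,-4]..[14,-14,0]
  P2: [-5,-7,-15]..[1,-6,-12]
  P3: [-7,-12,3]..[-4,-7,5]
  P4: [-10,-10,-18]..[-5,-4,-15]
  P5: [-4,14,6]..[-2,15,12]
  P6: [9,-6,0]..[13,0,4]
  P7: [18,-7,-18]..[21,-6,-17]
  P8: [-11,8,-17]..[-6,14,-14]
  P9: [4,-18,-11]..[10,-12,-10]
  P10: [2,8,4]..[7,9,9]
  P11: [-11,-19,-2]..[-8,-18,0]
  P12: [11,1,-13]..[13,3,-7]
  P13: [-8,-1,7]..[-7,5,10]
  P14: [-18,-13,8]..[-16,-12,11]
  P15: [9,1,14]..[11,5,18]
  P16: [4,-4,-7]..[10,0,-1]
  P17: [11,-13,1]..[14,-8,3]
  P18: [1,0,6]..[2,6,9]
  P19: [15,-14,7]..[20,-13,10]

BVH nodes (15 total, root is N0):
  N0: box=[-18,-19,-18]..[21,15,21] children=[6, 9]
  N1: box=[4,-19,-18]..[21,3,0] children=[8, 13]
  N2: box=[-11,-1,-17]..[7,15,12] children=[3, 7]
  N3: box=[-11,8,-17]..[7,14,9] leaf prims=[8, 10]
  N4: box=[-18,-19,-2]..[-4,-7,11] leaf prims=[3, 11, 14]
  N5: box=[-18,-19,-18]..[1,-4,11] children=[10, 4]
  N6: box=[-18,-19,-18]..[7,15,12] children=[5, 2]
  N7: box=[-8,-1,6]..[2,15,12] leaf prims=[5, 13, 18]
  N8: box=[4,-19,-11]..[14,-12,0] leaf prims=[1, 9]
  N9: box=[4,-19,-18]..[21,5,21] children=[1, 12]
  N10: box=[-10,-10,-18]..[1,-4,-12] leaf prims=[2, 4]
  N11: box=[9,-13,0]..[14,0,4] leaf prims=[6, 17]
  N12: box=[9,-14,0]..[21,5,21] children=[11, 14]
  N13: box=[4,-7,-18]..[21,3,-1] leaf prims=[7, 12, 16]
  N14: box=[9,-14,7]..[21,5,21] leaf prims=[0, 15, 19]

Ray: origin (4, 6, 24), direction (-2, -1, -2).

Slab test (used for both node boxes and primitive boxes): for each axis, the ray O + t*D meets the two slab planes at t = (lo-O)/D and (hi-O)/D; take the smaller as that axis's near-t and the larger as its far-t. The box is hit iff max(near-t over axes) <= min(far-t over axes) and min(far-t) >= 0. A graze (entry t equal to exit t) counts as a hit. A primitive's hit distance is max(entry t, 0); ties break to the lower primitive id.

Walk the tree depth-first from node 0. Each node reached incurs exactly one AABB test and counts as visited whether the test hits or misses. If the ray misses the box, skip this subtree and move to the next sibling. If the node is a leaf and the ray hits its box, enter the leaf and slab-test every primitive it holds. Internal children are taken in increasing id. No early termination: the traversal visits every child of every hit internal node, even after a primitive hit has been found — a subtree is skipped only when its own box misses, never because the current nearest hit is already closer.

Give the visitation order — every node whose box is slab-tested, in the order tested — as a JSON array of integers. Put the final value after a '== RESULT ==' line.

Trace the traversal:
N0 x:[-17/2,11] y:[-9,25] z:[3/2,21] -> hit [3/2,11], descend [6, 9]
  N6 x:[-3/2,11] y:[-9,25] z:[6,21] -> hit [6,11], descend [2, 5]
    N2 x:[-3/2,15/2] y:[-9,7] z:[6,41/2] -> hit [6,7], descend [3, 7]
      N3 x:[-3/2,15/2] y:[-8,-2] z:[15/2,41/2] -> miss, prune
      N7 x:[1,6] y:[-9,7] z:[6,9] -> hit [6,6] leaf, test {P5(miss), P13(miss), P18(miss)}
    N5 x:[3/2,11] y:[10,25] z:[13/2,21] -> hit [10,11], descend [4, 10]
      N4 x:[4,11] y:[13,25] z:[13/2,13] -> miss, prune
      N10 x:[3/2,7] y:[10,16] z:[18,21] -> miss, prune
  N9 x:[-17/2,0] y:[1,25] z:[3/2,21] -> miss, prune

order=[0, 6, 2, 3, 7, 5, 4, 10, 9]  |boxes|=9  |leaves|=1  hit=miss

== RESULT ==
[0, 6, 2, 3, 7, 5, 4, 10, 9]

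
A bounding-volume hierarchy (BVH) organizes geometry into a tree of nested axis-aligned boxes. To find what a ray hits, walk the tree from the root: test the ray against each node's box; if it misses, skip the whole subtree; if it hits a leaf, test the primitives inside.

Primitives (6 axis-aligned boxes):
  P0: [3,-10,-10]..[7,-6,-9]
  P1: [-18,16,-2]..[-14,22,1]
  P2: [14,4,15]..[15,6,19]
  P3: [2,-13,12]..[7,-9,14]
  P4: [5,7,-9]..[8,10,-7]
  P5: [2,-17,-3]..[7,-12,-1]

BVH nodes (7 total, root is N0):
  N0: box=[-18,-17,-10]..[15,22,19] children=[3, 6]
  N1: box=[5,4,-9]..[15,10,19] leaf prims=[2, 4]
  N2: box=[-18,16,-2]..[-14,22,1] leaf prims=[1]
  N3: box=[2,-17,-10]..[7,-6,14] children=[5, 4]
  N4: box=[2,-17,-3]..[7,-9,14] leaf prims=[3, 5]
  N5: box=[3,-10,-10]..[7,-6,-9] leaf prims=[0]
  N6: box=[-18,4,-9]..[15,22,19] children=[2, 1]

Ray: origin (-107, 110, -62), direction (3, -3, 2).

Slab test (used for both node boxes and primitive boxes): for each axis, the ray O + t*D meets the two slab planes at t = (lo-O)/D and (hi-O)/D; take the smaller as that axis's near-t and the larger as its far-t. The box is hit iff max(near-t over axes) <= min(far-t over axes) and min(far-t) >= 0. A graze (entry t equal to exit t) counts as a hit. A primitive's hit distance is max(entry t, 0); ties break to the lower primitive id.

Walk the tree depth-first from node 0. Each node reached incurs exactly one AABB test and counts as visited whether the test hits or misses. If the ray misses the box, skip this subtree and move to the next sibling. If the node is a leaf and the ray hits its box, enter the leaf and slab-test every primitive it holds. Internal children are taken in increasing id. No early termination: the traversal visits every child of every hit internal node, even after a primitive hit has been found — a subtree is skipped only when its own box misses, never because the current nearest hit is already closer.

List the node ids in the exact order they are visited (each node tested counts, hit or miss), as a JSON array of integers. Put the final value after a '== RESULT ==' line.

Walk:
N0 x:[89/3,122/3] y:[88/3,127/3] z:[26,81/2] -> hit [89/3,81/2], descend [3, 6]
  N3 x:[109/3,38] y:[116/3,127/3] z:[26,38] -> miss, prune
  N6 x:[89/3,122/3] y:[88/3,106/3] z:[53/2,81/2] -> hit [89/3,106/3], descend [1, 2]
    N1 x:[112/3,122/3] y:[100/3,106/3] z:[53/2,81/2] -> miss, prune
    N2 x:[89/3,31] y:[88/3,94/3] z:[30,63/2] -> hit [30,31] leaf, test {P1@t=30}

Visited [0, 3, 6, 1, 2]. Tests: 5 box, 1 leaf. Nearest: P1.

== RESULT ==
[0, 3, 6, 1, 2]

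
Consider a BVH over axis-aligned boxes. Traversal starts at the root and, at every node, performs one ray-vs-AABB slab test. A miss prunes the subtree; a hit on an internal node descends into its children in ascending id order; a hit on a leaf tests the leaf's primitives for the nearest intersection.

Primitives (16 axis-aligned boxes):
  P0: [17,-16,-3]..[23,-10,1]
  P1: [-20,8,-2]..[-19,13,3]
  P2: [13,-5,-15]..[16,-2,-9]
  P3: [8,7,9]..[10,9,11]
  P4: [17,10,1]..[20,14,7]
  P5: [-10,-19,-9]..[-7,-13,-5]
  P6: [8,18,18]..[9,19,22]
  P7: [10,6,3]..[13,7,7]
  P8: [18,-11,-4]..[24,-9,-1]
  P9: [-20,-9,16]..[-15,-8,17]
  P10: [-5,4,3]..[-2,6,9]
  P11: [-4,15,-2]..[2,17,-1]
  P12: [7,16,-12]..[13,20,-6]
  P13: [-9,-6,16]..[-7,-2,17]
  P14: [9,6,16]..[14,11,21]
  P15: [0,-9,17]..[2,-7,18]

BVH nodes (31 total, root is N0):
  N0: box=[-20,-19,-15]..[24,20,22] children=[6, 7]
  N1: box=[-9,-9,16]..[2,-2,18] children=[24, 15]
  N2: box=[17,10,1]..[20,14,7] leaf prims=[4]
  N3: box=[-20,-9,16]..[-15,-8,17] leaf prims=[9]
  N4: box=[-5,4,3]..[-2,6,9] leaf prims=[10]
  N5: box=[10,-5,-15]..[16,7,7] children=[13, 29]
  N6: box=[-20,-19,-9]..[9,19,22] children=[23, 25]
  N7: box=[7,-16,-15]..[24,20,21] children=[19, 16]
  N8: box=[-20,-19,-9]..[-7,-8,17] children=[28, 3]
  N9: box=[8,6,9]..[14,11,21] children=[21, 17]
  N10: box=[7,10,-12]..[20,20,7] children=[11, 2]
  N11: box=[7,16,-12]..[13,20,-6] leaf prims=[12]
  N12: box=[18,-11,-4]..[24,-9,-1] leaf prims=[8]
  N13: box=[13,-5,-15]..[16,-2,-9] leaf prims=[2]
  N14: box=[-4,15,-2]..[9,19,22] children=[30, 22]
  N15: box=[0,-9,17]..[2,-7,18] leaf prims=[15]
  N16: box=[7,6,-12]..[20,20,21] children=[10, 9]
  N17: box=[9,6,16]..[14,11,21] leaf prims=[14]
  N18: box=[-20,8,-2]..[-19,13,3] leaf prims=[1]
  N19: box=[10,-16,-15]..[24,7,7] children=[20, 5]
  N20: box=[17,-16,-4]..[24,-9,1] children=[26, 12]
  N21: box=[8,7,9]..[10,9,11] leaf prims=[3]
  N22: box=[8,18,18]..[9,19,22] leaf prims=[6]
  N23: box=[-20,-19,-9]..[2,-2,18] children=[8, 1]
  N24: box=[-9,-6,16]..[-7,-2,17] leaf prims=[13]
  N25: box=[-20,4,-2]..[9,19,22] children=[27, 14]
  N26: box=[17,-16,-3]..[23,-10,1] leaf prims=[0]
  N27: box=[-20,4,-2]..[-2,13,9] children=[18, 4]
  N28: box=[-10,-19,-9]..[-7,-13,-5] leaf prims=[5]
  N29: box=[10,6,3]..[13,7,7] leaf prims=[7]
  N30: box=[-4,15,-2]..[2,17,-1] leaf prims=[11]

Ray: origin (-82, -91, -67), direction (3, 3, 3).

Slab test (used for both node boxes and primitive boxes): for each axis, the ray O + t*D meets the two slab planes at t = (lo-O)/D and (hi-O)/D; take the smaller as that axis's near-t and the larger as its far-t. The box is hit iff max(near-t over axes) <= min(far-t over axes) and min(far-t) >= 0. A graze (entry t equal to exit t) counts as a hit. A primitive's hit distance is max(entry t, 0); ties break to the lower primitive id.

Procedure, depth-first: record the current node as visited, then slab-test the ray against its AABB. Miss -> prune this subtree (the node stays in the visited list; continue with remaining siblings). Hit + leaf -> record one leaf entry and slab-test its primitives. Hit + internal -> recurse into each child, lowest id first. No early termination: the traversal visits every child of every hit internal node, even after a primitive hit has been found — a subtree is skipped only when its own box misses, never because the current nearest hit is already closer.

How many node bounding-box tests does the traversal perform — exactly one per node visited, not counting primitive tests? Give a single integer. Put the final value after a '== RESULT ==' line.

Walk:
N0 x:[62/3,106/3] y:[24,37] z:[52/3,89/3] -> hit [24,89/3], descend [6, 7]
  N6 x:[62/3,91/3] y:[24,110/3] z:[58/3,89/3] -> hit [24,89/3], descend [23, 25]
    N23 x:[62/3,28] y:[24,89/3] z:[58/3,85/3] -> hit [24,28], descend [1, 8]
      N1 x:[73/3,28] y:[82/3,89/3] z:[83/3,85/3] -> hit [83/3,28], descend [15, 24]
        N15 x:[82/3,28] y:[82/3,28] z:[28,85/3] -> hit [28,28] leaf, test {P15@t=28}
        N24 x:[73/3,25] y:[85/3,89/3] z:[83/3,28] -> miss, prune
      N8 x:[62/3,25] y:[24,83/3] z:[58/3,28] -> hit [24,25], descend [3, 28]
        N3 x:[62/3,67/3] y:[82/3,83/3] z:[83/3,28] -> miss, prune
        N28 x:[24,25] y:[24,26] z:[58/3,62/3] -> miss, prune
    N25 x:[62/3,91/3] y:[95/3,110/3] z:[65/3,89/3] -> miss, prune
  N7 x:[89/3,106/3] y:[25,37] z:[52/3,88/3] -> miss, prune

Summary -> nodes [0, 6, 23, 1, 15, 24, 8, 3, 28, 25, 7]; box-tests=11; leaf-entries=1; first=P15

== RESULT ==
11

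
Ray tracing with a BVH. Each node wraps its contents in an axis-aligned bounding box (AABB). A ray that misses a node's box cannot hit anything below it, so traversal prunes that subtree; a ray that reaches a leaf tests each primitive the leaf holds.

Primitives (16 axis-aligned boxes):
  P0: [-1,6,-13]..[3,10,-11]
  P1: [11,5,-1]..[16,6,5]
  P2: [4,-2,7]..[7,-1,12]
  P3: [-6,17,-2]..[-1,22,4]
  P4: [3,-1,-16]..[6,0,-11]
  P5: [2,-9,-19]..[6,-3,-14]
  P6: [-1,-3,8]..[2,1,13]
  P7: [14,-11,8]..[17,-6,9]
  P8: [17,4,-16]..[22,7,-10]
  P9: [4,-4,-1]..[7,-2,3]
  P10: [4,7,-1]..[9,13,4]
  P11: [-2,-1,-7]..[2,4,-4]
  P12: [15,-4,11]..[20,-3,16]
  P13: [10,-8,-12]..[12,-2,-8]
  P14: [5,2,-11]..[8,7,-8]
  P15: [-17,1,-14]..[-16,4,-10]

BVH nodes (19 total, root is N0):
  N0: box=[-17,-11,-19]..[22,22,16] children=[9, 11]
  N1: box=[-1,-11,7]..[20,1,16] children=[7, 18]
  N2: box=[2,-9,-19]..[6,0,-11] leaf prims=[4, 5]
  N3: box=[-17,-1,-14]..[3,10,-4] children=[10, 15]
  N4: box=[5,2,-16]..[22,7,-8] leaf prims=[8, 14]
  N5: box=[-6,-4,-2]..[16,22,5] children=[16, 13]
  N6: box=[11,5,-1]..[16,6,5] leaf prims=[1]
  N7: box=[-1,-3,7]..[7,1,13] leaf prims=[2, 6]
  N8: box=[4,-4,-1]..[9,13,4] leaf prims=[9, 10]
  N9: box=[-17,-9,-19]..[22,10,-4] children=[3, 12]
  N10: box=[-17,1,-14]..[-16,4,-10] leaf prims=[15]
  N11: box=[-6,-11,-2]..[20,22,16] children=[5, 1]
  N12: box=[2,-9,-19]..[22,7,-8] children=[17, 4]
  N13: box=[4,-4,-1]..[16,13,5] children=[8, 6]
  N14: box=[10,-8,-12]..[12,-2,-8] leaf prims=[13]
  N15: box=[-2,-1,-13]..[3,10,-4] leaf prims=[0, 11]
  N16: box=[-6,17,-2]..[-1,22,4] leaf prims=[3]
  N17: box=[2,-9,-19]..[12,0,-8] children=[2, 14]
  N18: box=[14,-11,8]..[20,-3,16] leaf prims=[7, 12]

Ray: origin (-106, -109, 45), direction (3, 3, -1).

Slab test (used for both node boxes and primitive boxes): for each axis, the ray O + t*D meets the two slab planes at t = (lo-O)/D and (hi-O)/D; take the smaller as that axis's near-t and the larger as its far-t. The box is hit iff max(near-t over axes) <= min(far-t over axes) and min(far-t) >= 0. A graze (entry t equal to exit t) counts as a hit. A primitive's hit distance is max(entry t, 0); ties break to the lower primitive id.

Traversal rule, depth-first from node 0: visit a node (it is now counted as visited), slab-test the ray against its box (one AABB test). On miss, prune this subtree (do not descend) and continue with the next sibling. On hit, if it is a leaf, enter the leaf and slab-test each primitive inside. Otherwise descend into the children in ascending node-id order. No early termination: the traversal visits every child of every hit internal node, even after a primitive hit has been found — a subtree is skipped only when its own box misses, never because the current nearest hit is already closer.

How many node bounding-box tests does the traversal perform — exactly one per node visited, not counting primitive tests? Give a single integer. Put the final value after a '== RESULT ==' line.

Trace the traversal:
N0 x:[89/3,128/3] y:[98/3,131/3] z:[29,64] -> hit [98/3,128/3], descend [9, 11]
  N9 x:[89/3,128/3] y:[100/3,119/3] z:[49,64] -> miss, prune
  N11 x:[100/3,42] y:[98/3,131/3] z:[29,47] -> hit [100/3,42], descend [1, 5]
    N1 x:[35,42] y:[98/3,110/3] z:[29,38] -> hit [35,110/3], descend [7, 18]
      N7 x:[35,113/3] y:[106/3,110/3] z:[32,38] -> hit [106/3,110/3] leaf, test {P2(miss), P6@t=106/3}
      N18 x:[40,42] y:[98/3,106/3] z:[29,37] -> miss, prune
    N5 x:[100/3,122/3] y:[35,131/3] z:[40,47] -> hit [40,122/3], descend [13, 16]
      N13 x:[110/3,122/3] y:[35,122/3] z:[40,46] -> hit [40,122/3], descend [6, 8]
        N6 x:[39,122/3] y:[38,115/3] z:[40,46] -> miss, prune
        N8 x:[110/3,115/3] y:[35,122/3] z:[41,46] -> miss, prune
      N16 x:[100/3,35] y:[42,131/3] z:[41,47] -> miss, prune

Summary -> nodes [0, 9, 11, 1, 7, 18, 5, 13, 6, 8, 16]; box-tests=11; leaf-entries=1; first=P6

== RESULT ==
11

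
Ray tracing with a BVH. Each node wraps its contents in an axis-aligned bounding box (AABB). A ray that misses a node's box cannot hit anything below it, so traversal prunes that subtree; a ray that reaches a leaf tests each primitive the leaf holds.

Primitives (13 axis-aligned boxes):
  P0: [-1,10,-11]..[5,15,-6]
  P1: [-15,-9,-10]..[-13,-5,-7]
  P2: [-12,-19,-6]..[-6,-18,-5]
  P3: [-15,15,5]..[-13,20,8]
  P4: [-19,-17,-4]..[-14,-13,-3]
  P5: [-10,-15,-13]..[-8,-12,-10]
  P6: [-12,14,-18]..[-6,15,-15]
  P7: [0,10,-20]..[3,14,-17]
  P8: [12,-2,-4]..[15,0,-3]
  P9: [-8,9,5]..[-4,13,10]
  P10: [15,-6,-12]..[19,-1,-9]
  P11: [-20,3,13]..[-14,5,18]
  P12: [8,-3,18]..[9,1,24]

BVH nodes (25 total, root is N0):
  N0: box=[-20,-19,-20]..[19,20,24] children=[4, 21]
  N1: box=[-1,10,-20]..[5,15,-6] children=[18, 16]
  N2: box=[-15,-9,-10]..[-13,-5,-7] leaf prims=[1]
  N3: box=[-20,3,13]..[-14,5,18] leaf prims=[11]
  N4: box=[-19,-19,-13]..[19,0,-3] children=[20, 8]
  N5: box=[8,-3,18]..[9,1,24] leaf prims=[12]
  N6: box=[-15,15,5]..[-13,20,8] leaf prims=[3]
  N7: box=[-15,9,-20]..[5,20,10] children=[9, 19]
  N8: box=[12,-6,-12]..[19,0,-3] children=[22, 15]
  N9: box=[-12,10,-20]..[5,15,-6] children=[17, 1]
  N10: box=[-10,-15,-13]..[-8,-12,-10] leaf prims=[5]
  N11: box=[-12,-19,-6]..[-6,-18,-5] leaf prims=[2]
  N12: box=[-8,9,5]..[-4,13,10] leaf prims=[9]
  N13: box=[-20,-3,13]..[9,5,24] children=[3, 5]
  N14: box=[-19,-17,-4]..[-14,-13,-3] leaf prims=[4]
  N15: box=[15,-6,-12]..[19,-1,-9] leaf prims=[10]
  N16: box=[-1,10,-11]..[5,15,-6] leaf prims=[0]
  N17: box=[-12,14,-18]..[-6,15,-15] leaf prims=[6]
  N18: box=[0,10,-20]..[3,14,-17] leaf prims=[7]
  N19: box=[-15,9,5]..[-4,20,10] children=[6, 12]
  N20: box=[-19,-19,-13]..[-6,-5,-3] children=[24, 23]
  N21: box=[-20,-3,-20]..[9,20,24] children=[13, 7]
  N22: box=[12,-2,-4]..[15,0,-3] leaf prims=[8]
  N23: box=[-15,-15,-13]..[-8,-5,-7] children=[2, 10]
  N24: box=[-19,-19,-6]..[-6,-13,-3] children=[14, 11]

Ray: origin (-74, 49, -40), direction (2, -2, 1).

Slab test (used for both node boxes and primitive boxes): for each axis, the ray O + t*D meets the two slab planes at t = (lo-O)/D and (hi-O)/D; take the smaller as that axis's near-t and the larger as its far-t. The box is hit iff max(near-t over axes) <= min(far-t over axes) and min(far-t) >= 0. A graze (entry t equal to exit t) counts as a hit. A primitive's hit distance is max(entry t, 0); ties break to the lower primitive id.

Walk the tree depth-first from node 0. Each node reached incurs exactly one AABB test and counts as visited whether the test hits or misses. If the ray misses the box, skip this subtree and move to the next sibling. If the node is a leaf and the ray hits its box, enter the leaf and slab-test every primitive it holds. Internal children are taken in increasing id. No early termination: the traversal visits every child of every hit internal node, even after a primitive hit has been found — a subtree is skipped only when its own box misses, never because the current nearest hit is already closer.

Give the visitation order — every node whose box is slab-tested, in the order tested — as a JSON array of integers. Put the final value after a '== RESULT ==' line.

Trace the traversal:
N0 x:[27,93/2] y:[29/2,34] z:[20,64] -> hit [27,34], descend [4, 21]
  N4 x:[55/2,93/2] y:[49/2,34] z:[27,37] -> hit [55/2,34], descend [8, 20]
    N8 x:[43,93/2] y:[49/2,55/2] z:[28,37] -> miss, prune
    N20 x:[55/2,34] y:[27,34] z:[27,37] -> hit [55/2,34], descend [23, 24]
      N23 x:[59/2,33] y:[27,32] z:[27,33] -> hit [59/2,32], descend [2, 10]
        N2 x:[59/2,61/2] y:[27,29] z:[30,33] -> miss, prune
        N10 x:[32,33] y:[61/2,32] z:[27,30] -> miss, prune
      N24 x:[55/2,34] y:[31,34] z:[34,37] -> hit [34,34], descend [11, 14]
        N11 x:[31,34] y:[67/2,34] z:[34,35] -> hit [34,34] leaf, test {P2@t=34}
        N14 x:[55/2,30] y:[31,33] z:[36,37] -> miss, prune
  N21 x:[27,83/2] y:[29/2,26] z:[20,64] -> miss, prune

Visited [0, 4, 8, 20, 23, 2, 10, 24, 11, 14, 21]. Tests: 11 box, 1 leaf. Nearest: P2.

== RESULT ==
[0, 4, 8, 20, 23, 2, 10, 24, 11, 14, 21]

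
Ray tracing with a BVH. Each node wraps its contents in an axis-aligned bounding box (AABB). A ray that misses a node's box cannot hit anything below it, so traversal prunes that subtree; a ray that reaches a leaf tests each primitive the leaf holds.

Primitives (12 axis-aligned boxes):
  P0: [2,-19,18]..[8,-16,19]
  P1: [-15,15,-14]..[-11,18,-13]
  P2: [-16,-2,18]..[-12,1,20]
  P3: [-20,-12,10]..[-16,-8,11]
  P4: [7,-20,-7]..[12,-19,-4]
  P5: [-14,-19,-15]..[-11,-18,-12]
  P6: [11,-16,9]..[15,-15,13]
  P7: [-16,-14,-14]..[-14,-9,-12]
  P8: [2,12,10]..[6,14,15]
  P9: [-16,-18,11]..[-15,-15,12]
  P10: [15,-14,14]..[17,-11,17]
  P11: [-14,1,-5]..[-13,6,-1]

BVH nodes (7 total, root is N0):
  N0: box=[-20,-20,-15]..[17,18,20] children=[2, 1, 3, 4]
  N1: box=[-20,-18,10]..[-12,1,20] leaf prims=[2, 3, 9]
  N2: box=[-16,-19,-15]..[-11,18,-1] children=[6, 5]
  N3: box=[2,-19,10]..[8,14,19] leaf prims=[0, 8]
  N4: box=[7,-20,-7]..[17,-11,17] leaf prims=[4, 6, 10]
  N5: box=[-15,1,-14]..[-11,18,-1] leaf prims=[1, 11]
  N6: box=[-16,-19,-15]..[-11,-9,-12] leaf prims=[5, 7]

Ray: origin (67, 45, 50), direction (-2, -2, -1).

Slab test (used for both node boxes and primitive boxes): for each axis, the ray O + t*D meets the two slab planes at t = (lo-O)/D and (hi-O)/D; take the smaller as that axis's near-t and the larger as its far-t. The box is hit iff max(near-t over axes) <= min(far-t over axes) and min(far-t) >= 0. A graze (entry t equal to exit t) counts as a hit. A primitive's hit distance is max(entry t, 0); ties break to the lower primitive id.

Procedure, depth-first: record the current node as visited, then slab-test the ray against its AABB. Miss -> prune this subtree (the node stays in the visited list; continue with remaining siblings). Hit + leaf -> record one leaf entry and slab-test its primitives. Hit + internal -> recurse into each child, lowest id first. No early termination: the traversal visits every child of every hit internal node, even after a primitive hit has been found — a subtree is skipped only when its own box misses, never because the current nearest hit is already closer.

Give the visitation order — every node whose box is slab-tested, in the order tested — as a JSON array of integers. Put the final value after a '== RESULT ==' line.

Trace the traversal:
N0 x:[25,87/2] y:[27/2,65/2] z:[30,65] -> hit [30,65/2], descend [1, 2, 3, 4]
  N1 x:[79/2,87/2] y:[22,63/2] z:[30,40] -> miss, prune
  N2 x:[39,83/2] y:[27/2,32] z:[51,65] -> miss, prune
  N3 x:[59/2,65/2] y:[31/2,32] z:[31,40] -> hit [31,32] leaf, test {P0@t=31, P8(miss)}
  N4 x:[25,30] y:[28,65/2] z:[33,57] -> miss, prune

order=[0, 1, 2, 3, 4]  |boxes|=5  |leaves|=1  hit=P0

== RESULT ==
[0, 1, 2, 3, 4]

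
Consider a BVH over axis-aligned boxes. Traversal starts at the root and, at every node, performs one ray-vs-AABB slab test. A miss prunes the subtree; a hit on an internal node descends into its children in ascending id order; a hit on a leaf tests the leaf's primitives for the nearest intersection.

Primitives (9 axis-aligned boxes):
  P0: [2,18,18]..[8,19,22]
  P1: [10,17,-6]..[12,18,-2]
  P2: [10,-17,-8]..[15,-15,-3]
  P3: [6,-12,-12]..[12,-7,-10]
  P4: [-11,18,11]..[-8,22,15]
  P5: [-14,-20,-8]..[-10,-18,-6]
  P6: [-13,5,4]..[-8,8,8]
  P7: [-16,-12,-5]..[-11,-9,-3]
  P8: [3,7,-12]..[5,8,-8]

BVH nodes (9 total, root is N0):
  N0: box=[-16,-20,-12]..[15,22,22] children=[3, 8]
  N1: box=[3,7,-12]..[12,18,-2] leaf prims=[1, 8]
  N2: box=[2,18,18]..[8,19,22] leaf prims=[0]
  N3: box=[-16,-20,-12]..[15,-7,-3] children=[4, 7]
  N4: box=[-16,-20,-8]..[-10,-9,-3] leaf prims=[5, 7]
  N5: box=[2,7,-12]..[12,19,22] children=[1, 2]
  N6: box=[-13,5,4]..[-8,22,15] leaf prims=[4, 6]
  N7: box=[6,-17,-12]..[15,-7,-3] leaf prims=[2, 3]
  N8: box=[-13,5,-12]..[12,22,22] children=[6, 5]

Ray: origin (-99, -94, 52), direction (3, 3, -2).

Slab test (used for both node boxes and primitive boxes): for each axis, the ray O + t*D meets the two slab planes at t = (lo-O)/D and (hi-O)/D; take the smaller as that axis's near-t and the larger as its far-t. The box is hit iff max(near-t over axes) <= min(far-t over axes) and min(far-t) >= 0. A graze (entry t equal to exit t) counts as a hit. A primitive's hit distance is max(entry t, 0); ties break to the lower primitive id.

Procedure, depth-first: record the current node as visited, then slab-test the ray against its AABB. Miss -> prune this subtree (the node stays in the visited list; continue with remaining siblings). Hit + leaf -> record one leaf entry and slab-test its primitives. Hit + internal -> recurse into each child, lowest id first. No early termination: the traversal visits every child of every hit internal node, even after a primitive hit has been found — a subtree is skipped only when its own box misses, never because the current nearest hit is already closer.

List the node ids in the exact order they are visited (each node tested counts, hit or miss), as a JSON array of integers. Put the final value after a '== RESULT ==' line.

Walk:
N0 x:[83/3,38] y:[74/3,116/3] z:[15,32] -> hit [83/3,32], descend [3, 8]
  N3 x:[83/3,38] y:[74/3,29] z:[55/2,32] -> hit [83/3,29], descend [4, 7]
    N4 x:[83/3,89/3] y:[74/3,85/3] z:[55/2,30] -> hit [83/3,85/3] leaf, test {P5(miss), P7@t=83/3}
    N7 x:[35,38] y:[77/3,29] z:[55/2,32] -> miss, prune
  N8 x:[86/3,37] y:[33,116/3] z:[15,32] -> miss, prune

Summary -> nodes [0, 3, 4, 7, 8]; box-tests=5; leaf-entries=1; first=P7

== RESULT ==
[0, 3, 4, 7, 8]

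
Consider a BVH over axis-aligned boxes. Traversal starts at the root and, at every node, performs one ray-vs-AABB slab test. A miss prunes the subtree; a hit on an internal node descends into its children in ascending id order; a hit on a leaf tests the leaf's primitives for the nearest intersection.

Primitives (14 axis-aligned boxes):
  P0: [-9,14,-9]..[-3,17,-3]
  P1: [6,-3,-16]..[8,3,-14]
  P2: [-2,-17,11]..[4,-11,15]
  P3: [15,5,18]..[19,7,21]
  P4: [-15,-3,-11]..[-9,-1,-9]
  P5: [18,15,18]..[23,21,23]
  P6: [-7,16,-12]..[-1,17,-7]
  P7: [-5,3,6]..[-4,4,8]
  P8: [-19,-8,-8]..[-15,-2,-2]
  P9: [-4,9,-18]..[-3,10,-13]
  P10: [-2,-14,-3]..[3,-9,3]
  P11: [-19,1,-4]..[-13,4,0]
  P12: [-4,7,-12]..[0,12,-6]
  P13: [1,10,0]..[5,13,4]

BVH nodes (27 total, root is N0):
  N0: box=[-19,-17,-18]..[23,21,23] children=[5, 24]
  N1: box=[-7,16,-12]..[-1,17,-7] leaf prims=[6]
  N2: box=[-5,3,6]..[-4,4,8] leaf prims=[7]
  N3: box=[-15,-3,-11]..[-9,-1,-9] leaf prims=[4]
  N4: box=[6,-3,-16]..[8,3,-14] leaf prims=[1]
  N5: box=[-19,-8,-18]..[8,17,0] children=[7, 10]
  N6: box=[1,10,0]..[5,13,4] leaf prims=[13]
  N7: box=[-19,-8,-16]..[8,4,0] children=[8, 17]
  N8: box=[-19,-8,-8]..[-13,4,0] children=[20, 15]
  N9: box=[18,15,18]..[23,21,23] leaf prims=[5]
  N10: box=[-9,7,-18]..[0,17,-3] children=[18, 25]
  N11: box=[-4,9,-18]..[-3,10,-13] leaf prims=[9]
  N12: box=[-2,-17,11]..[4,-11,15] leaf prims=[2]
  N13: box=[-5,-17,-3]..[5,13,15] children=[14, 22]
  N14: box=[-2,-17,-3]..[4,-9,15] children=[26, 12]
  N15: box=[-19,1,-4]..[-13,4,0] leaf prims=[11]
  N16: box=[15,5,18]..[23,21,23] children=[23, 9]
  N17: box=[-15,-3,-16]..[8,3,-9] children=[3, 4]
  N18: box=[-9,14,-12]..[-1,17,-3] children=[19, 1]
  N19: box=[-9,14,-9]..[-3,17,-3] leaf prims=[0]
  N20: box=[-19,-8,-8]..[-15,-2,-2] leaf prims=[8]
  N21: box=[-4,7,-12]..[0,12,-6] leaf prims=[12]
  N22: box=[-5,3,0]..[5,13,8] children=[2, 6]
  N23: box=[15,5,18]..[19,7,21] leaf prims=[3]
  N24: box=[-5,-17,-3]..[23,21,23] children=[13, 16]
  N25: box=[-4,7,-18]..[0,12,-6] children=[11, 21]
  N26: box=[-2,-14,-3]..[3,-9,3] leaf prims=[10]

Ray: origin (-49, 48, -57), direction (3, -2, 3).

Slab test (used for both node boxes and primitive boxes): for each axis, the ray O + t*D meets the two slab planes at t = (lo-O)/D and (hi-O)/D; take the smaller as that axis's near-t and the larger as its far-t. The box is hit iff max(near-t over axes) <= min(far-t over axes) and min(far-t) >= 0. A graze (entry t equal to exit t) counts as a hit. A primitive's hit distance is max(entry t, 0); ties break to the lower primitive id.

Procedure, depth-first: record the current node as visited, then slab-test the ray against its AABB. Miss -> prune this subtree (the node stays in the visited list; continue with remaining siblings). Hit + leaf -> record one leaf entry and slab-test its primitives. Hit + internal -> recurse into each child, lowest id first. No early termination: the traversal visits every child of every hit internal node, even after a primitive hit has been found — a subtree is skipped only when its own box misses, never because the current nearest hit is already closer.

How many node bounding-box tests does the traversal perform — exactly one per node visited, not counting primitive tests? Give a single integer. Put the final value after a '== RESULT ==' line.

Traverse from the root:
N0 x:[10,24] y:[27/2,65/2] z:[13,80/3] -> hit [27/2,24], descend [5, 24]
  N5 x:[10,19] y:[31/2,28] z:[13,19] -> hit [31/2,19], descend [7, 10]
    N7 x:[10,19] y:[22,28] z:[41/3,19] -> miss, prune
    N10 x:[40/3,49/3] y:[31/2,41/2] z:[13,18] -> hit [31/2,49/3], descend [18, 25]
      N18 x:[40/3,16] y:[31/2,17] z:[15,18] -> hit [31/2,16], descend [1, 19]
        N1 x:[14,16] y:[31/2,16] z:[15,50/3] -> hit [31/2,16] leaf, test {P6@t=31/2}
        N19 x:[40/3,46/3] y:[31/2,17] z:[16,18] -> miss, prune
      N25 x:[15,49/3] y:[18,41/2] z:[13,17] -> miss, prune
  N24 x:[44/3,24] y:[27/2,65/2] z:[18,80/3] -> hit [18,24], descend [13, 16]
    N13 x:[44/3,18] y:[35/2,65/2] z:[18,24] -> hit [18,18], descend [14, 22]
      N14 x:[47/3,53/3] y:[57/2,65/2] z:[18,24] -> miss, prune
      N22 x:[44/3,18] y:[35/2,45/2] z:[19,65/3] -> miss, prune
    N16 x:[64/3,24] y:[27/2,43/2] z:[25,80/3] -> miss, prune

Summary -> nodes [0, 5, 7, 10, 18, 1, 19, 25, 24, 13, 14, 22, 16]; box-tests=13; leaf-entries=1; first=P6

== RESULT ==
13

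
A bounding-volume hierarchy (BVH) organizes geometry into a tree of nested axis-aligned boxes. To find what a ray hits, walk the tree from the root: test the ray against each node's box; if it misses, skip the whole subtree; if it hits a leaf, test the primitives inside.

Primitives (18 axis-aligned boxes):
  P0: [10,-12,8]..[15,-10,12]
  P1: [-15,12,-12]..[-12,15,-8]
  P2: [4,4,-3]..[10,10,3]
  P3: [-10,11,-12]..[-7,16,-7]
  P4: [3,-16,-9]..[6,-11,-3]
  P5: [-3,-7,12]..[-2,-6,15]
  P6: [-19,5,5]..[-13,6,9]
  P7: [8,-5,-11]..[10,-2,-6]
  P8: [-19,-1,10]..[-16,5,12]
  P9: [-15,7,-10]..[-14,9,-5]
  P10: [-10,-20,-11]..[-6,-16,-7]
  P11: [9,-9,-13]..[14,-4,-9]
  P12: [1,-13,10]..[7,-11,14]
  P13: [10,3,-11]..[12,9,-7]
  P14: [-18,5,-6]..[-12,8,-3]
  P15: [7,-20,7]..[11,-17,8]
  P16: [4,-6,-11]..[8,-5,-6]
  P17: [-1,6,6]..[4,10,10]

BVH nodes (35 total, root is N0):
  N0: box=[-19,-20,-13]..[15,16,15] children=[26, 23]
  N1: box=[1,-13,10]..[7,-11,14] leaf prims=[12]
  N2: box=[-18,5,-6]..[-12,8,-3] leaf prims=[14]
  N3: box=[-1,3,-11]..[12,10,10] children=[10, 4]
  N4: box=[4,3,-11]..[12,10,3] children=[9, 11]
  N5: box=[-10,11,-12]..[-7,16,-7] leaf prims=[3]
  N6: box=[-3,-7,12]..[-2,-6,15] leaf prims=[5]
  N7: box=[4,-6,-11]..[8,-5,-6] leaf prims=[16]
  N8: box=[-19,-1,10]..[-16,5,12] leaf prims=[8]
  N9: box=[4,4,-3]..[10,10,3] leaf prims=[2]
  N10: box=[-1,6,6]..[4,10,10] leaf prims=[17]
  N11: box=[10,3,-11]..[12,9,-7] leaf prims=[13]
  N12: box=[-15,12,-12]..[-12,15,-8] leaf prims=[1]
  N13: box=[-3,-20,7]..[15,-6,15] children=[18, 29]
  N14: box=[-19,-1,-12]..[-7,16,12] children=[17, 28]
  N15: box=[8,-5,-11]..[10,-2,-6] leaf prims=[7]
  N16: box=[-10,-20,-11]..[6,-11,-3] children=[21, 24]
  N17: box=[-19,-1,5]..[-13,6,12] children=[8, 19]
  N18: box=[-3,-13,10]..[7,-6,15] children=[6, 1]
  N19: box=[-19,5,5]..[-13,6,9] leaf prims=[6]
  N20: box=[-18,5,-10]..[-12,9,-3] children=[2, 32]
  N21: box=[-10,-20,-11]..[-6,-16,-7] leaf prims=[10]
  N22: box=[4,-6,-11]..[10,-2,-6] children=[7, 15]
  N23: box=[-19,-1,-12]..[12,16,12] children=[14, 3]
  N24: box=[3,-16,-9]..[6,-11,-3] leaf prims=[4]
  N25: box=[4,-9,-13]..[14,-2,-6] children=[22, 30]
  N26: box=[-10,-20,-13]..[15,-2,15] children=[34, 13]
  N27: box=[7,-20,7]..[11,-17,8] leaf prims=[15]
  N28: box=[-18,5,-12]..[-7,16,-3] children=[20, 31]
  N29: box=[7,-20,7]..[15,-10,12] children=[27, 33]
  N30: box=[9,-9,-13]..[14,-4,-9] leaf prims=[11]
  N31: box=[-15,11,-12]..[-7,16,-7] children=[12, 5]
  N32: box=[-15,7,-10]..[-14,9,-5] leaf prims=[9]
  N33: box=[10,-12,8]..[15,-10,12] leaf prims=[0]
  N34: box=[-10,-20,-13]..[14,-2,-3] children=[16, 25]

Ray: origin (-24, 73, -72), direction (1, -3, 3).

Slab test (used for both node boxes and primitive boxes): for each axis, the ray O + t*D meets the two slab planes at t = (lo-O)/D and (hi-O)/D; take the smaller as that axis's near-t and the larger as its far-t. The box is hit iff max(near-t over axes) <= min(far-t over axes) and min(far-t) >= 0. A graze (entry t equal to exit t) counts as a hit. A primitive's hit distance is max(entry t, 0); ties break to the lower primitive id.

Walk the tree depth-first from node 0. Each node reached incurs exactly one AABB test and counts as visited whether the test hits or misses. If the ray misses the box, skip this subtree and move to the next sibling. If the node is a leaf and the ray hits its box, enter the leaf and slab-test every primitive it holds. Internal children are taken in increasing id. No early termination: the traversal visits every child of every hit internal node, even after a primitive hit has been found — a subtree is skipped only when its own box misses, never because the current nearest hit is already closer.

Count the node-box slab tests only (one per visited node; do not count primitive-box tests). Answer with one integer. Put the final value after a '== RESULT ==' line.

Traverse from the root:
N0 x:[5,39] y:[19,31] z:[59/3,29] -> hit [59/3,29], descend [23, 26]
  N23 x:[5,36] y:[19,74/3] z:[20,28] -> hit [20,74/3], descend [3, 14]
    N3 x:[23,36] y:[21,70/3] z:[61/3,82/3] -> hit [23,70/3], descend [4, 10]
      N4 x:[28,36] y:[21,70/3] z:[61/3,25] -> miss, prune
      N10 x:[23,28] y:[21,67/3] z:[26,82/3] -> miss, prune
    N14 x:[5,17] y:[19,74/3] z:[20,28] -> miss, prune
  N26 x:[14,39] y:[25,31] z:[59/3,29] -> hit [25,29], descend [13, 34]
    N13 x:[21,39] y:[79/3,31] z:[79/3,29] -> hit [79/3,29], descend [18, 29]
      N18 x:[21,31] y:[79/3,86/3] z:[82/3,29] -> hit [82/3,86/3], descend [1, 6]
        N1 x:[25,31] y:[28,86/3] z:[82/3,86/3] -> hit [28,86/3] leaf, test {P12@t=28}
        N6 x:[21,22] y:[79/3,80/3] z:[28,29] -> miss, prune
      N29 x:[31,39] y:[83/3,31] z:[79/3,28] -> miss, prune
    N34 x:[14,38] y:[25,31] z:[59/3,23] -> miss, prune

Visited [0, 23, 3, 4, 10, 14, 26, 13, 18, 1, 6, 29, 34]. Tests: 13 box, 1 leaf. Nearest: P12.

== RESULT ==
13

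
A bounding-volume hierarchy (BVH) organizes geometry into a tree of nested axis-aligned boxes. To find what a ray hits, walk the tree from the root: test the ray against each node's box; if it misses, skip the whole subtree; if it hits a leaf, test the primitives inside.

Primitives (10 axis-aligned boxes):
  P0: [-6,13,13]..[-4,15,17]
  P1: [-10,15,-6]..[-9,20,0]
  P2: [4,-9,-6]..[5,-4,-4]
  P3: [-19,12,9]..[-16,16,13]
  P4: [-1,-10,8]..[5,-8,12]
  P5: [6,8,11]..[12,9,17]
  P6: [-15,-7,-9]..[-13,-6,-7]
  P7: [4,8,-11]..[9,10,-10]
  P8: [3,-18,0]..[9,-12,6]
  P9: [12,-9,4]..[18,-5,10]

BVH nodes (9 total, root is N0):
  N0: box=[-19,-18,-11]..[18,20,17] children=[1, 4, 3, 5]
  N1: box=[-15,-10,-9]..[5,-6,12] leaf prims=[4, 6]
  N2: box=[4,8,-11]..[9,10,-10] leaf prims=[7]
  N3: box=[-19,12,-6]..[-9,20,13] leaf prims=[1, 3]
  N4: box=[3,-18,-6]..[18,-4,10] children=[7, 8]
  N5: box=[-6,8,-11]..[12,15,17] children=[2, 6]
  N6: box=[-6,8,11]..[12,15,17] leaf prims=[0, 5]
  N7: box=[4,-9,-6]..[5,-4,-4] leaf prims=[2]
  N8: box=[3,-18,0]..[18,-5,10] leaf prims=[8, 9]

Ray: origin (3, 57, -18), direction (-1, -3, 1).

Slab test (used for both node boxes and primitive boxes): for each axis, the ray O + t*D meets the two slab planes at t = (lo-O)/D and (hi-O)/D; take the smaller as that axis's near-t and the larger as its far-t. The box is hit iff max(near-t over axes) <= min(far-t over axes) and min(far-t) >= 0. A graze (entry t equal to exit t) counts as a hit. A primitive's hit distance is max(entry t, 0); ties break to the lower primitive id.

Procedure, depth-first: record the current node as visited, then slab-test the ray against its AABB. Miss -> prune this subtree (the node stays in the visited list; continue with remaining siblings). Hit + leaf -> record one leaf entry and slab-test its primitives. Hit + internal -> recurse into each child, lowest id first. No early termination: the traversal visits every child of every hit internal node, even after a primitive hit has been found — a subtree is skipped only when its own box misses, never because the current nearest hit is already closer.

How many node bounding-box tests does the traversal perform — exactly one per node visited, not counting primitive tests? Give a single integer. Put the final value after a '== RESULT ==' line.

Walk:
N0 x:[-15,22] y:[37/3,25] z:[7,35] -> hit [37/3,22], descend [1, 3, 4, 5]
  N1 x:[-2,18] y:[21,67/3] z:[9,30] -> miss, prune
  N3 x:[12,22] y:[37/3,15] z:[12,31] -> hit [37/3,15] leaf, test {P1@t=37/3, P3(miss)}
  N4 x:[-15,0] y:[61/3,25] z:[12,28] -> miss, prune
  N5 x:[-9,9] y:[14,49/3] z:[7,35] -> miss, prune

Visited [0, 1, 3, 4, 5]. Tests: 5 box, 1 leaf. Nearest: P1.

== RESULT ==
5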